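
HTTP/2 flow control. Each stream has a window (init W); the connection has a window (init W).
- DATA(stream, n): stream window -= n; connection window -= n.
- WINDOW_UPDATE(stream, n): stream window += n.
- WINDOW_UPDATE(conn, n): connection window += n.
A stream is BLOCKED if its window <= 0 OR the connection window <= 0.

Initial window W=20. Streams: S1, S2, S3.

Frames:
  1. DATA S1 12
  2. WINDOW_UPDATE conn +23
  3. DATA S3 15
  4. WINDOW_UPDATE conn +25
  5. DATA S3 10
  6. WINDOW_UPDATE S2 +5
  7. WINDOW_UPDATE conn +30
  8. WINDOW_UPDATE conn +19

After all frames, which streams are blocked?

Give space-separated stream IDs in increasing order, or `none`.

Op 1: conn=8 S1=8 S2=20 S3=20 blocked=[]
Op 2: conn=31 S1=8 S2=20 S3=20 blocked=[]
Op 3: conn=16 S1=8 S2=20 S3=5 blocked=[]
Op 4: conn=41 S1=8 S2=20 S3=5 blocked=[]
Op 5: conn=31 S1=8 S2=20 S3=-5 blocked=[3]
Op 6: conn=31 S1=8 S2=25 S3=-5 blocked=[3]
Op 7: conn=61 S1=8 S2=25 S3=-5 blocked=[3]
Op 8: conn=80 S1=8 S2=25 S3=-5 blocked=[3]

Answer: S3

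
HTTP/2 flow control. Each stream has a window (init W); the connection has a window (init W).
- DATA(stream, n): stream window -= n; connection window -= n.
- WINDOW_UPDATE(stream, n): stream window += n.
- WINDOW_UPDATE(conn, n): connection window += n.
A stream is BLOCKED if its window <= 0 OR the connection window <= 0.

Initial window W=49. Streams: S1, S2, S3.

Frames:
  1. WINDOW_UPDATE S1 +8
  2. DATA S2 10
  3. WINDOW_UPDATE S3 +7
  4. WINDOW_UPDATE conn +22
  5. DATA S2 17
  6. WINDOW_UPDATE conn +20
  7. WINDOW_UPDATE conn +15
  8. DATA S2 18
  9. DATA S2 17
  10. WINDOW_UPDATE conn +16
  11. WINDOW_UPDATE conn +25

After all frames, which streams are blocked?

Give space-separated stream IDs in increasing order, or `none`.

Op 1: conn=49 S1=57 S2=49 S3=49 blocked=[]
Op 2: conn=39 S1=57 S2=39 S3=49 blocked=[]
Op 3: conn=39 S1=57 S2=39 S3=56 blocked=[]
Op 4: conn=61 S1=57 S2=39 S3=56 blocked=[]
Op 5: conn=44 S1=57 S2=22 S3=56 blocked=[]
Op 6: conn=64 S1=57 S2=22 S3=56 blocked=[]
Op 7: conn=79 S1=57 S2=22 S3=56 blocked=[]
Op 8: conn=61 S1=57 S2=4 S3=56 blocked=[]
Op 9: conn=44 S1=57 S2=-13 S3=56 blocked=[2]
Op 10: conn=60 S1=57 S2=-13 S3=56 blocked=[2]
Op 11: conn=85 S1=57 S2=-13 S3=56 blocked=[2]

Answer: S2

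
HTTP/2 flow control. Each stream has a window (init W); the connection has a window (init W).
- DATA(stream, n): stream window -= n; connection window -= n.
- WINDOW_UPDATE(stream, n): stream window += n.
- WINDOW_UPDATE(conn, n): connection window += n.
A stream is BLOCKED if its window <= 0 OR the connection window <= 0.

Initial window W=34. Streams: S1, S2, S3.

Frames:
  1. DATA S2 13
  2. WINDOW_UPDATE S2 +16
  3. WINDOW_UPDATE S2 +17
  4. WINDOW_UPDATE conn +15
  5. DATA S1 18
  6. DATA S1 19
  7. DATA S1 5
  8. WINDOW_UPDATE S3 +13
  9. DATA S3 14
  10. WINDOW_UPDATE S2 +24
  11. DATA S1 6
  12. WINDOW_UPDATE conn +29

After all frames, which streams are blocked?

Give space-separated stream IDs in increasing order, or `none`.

Answer: S1

Derivation:
Op 1: conn=21 S1=34 S2=21 S3=34 blocked=[]
Op 2: conn=21 S1=34 S2=37 S3=34 blocked=[]
Op 3: conn=21 S1=34 S2=54 S3=34 blocked=[]
Op 4: conn=36 S1=34 S2=54 S3=34 blocked=[]
Op 5: conn=18 S1=16 S2=54 S3=34 blocked=[]
Op 6: conn=-1 S1=-3 S2=54 S3=34 blocked=[1, 2, 3]
Op 7: conn=-6 S1=-8 S2=54 S3=34 blocked=[1, 2, 3]
Op 8: conn=-6 S1=-8 S2=54 S3=47 blocked=[1, 2, 3]
Op 9: conn=-20 S1=-8 S2=54 S3=33 blocked=[1, 2, 3]
Op 10: conn=-20 S1=-8 S2=78 S3=33 blocked=[1, 2, 3]
Op 11: conn=-26 S1=-14 S2=78 S3=33 blocked=[1, 2, 3]
Op 12: conn=3 S1=-14 S2=78 S3=33 blocked=[1]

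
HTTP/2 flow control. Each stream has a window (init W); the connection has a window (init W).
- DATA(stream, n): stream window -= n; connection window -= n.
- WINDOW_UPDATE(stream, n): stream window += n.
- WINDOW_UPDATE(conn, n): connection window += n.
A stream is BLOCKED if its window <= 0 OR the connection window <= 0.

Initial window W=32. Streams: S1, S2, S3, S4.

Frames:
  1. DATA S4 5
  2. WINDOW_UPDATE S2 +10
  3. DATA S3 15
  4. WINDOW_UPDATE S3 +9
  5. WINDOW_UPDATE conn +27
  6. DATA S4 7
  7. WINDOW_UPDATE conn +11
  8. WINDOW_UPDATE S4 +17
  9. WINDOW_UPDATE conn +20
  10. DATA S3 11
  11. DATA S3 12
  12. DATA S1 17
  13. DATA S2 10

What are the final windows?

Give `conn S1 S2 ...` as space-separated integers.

Answer: 13 15 32 3 37

Derivation:
Op 1: conn=27 S1=32 S2=32 S3=32 S4=27 blocked=[]
Op 2: conn=27 S1=32 S2=42 S3=32 S4=27 blocked=[]
Op 3: conn=12 S1=32 S2=42 S3=17 S4=27 blocked=[]
Op 4: conn=12 S1=32 S2=42 S3=26 S4=27 blocked=[]
Op 5: conn=39 S1=32 S2=42 S3=26 S4=27 blocked=[]
Op 6: conn=32 S1=32 S2=42 S3=26 S4=20 blocked=[]
Op 7: conn=43 S1=32 S2=42 S3=26 S4=20 blocked=[]
Op 8: conn=43 S1=32 S2=42 S3=26 S4=37 blocked=[]
Op 9: conn=63 S1=32 S2=42 S3=26 S4=37 blocked=[]
Op 10: conn=52 S1=32 S2=42 S3=15 S4=37 blocked=[]
Op 11: conn=40 S1=32 S2=42 S3=3 S4=37 blocked=[]
Op 12: conn=23 S1=15 S2=42 S3=3 S4=37 blocked=[]
Op 13: conn=13 S1=15 S2=32 S3=3 S4=37 blocked=[]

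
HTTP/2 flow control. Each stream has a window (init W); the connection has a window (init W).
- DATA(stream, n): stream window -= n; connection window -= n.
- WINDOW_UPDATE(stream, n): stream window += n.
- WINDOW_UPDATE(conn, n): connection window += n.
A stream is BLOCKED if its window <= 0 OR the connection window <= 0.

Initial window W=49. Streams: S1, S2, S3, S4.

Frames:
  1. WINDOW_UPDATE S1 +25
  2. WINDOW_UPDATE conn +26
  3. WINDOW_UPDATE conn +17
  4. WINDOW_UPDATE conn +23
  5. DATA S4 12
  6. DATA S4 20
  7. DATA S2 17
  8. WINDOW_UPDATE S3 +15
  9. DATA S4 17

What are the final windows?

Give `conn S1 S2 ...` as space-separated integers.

Answer: 49 74 32 64 0

Derivation:
Op 1: conn=49 S1=74 S2=49 S3=49 S4=49 blocked=[]
Op 2: conn=75 S1=74 S2=49 S3=49 S4=49 blocked=[]
Op 3: conn=92 S1=74 S2=49 S3=49 S4=49 blocked=[]
Op 4: conn=115 S1=74 S2=49 S3=49 S4=49 blocked=[]
Op 5: conn=103 S1=74 S2=49 S3=49 S4=37 blocked=[]
Op 6: conn=83 S1=74 S2=49 S3=49 S4=17 blocked=[]
Op 7: conn=66 S1=74 S2=32 S3=49 S4=17 blocked=[]
Op 8: conn=66 S1=74 S2=32 S3=64 S4=17 blocked=[]
Op 9: conn=49 S1=74 S2=32 S3=64 S4=0 blocked=[4]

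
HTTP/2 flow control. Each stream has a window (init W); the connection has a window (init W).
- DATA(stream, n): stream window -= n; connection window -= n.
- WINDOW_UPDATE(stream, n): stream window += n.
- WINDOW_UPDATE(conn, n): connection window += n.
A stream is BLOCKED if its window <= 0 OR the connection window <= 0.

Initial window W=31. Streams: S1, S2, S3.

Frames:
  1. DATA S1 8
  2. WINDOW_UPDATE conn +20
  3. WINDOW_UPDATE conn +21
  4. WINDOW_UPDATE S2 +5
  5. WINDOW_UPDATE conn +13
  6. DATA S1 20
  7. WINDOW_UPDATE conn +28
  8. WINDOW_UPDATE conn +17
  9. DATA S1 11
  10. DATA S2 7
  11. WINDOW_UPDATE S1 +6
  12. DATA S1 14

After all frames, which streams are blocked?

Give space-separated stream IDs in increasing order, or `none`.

Op 1: conn=23 S1=23 S2=31 S3=31 blocked=[]
Op 2: conn=43 S1=23 S2=31 S3=31 blocked=[]
Op 3: conn=64 S1=23 S2=31 S3=31 blocked=[]
Op 4: conn=64 S1=23 S2=36 S3=31 blocked=[]
Op 5: conn=77 S1=23 S2=36 S3=31 blocked=[]
Op 6: conn=57 S1=3 S2=36 S3=31 blocked=[]
Op 7: conn=85 S1=3 S2=36 S3=31 blocked=[]
Op 8: conn=102 S1=3 S2=36 S3=31 blocked=[]
Op 9: conn=91 S1=-8 S2=36 S3=31 blocked=[1]
Op 10: conn=84 S1=-8 S2=29 S3=31 blocked=[1]
Op 11: conn=84 S1=-2 S2=29 S3=31 blocked=[1]
Op 12: conn=70 S1=-16 S2=29 S3=31 blocked=[1]

Answer: S1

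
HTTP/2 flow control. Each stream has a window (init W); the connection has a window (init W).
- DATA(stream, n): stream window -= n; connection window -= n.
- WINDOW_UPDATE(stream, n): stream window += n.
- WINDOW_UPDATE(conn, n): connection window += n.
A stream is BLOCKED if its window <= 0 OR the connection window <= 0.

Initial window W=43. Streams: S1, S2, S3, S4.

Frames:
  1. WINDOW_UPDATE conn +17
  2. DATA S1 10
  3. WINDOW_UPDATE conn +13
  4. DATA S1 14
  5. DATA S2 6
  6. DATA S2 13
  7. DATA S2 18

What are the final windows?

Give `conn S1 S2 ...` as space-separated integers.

Op 1: conn=60 S1=43 S2=43 S3=43 S4=43 blocked=[]
Op 2: conn=50 S1=33 S2=43 S3=43 S4=43 blocked=[]
Op 3: conn=63 S1=33 S2=43 S3=43 S4=43 blocked=[]
Op 4: conn=49 S1=19 S2=43 S3=43 S4=43 blocked=[]
Op 5: conn=43 S1=19 S2=37 S3=43 S4=43 blocked=[]
Op 6: conn=30 S1=19 S2=24 S3=43 S4=43 blocked=[]
Op 7: conn=12 S1=19 S2=6 S3=43 S4=43 blocked=[]

Answer: 12 19 6 43 43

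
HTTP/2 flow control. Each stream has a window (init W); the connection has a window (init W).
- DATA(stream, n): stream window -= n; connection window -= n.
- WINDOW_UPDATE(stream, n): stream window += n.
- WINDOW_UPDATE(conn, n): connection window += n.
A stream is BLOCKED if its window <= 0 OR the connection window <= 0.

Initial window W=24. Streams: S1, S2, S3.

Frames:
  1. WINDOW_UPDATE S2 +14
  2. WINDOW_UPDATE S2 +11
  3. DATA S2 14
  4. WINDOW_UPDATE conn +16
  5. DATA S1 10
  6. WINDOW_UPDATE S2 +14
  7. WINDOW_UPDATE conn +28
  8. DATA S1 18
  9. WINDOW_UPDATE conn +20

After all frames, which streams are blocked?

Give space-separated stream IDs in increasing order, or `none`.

Op 1: conn=24 S1=24 S2=38 S3=24 blocked=[]
Op 2: conn=24 S1=24 S2=49 S3=24 blocked=[]
Op 3: conn=10 S1=24 S2=35 S3=24 blocked=[]
Op 4: conn=26 S1=24 S2=35 S3=24 blocked=[]
Op 5: conn=16 S1=14 S2=35 S3=24 blocked=[]
Op 6: conn=16 S1=14 S2=49 S3=24 blocked=[]
Op 7: conn=44 S1=14 S2=49 S3=24 blocked=[]
Op 8: conn=26 S1=-4 S2=49 S3=24 blocked=[1]
Op 9: conn=46 S1=-4 S2=49 S3=24 blocked=[1]

Answer: S1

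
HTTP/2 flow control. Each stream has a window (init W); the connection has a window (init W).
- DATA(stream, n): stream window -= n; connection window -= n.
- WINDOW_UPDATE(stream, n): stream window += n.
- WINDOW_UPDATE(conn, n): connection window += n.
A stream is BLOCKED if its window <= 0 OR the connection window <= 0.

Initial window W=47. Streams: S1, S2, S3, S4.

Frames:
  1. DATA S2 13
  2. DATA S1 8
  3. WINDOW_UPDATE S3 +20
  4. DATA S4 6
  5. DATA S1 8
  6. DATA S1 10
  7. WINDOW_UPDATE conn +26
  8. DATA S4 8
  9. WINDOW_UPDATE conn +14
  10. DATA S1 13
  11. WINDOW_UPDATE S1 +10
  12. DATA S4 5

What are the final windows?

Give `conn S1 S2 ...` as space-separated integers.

Answer: 16 18 34 67 28

Derivation:
Op 1: conn=34 S1=47 S2=34 S3=47 S4=47 blocked=[]
Op 2: conn=26 S1=39 S2=34 S3=47 S4=47 blocked=[]
Op 3: conn=26 S1=39 S2=34 S3=67 S4=47 blocked=[]
Op 4: conn=20 S1=39 S2=34 S3=67 S4=41 blocked=[]
Op 5: conn=12 S1=31 S2=34 S3=67 S4=41 blocked=[]
Op 6: conn=2 S1=21 S2=34 S3=67 S4=41 blocked=[]
Op 7: conn=28 S1=21 S2=34 S3=67 S4=41 blocked=[]
Op 8: conn=20 S1=21 S2=34 S3=67 S4=33 blocked=[]
Op 9: conn=34 S1=21 S2=34 S3=67 S4=33 blocked=[]
Op 10: conn=21 S1=8 S2=34 S3=67 S4=33 blocked=[]
Op 11: conn=21 S1=18 S2=34 S3=67 S4=33 blocked=[]
Op 12: conn=16 S1=18 S2=34 S3=67 S4=28 blocked=[]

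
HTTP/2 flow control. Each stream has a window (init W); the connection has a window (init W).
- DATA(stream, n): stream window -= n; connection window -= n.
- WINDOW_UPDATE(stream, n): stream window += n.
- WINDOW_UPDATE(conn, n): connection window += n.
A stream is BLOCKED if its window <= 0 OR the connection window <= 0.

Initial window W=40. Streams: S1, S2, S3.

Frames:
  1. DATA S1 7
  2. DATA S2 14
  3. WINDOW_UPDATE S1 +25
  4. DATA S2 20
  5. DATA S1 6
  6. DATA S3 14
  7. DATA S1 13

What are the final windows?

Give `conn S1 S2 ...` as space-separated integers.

Op 1: conn=33 S1=33 S2=40 S3=40 blocked=[]
Op 2: conn=19 S1=33 S2=26 S3=40 blocked=[]
Op 3: conn=19 S1=58 S2=26 S3=40 blocked=[]
Op 4: conn=-1 S1=58 S2=6 S3=40 blocked=[1, 2, 3]
Op 5: conn=-7 S1=52 S2=6 S3=40 blocked=[1, 2, 3]
Op 6: conn=-21 S1=52 S2=6 S3=26 blocked=[1, 2, 3]
Op 7: conn=-34 S1=39 S2=6 S3=26 blocked=[1, 2, 3]

Answer: -34 39 6 26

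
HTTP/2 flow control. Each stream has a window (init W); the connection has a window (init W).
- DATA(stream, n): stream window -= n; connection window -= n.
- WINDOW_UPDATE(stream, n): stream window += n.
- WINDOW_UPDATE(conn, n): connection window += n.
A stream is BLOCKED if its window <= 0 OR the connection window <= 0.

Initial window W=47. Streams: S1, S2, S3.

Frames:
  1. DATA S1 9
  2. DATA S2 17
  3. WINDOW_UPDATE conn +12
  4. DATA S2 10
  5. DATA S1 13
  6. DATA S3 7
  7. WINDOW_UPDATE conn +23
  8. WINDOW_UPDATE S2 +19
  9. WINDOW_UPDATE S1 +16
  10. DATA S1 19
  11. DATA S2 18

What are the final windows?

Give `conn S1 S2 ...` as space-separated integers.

Answer: -11 22 21 40

Derivation:
Op 1: conn=38 S1=38 S2=47 S3=47 blocked=[]
Op 2: conn=21 S1=38 S2=30 S3=47 blocked=[]
Op 3: conn=33 S1=38 S2=30 S3=47 blocked=[]
Op 4: conn=23 S1=38 S2=20 S3=47 blocked=[]
Op 5: conn=10 S1=25 S2=20 S3=47 blocked=[]
Op 6: conn=3 S1=25 S2=20 S3=40 blocked=[]
Op 7: conn=26 S1=25 S2=20 S3=40 blocked=[]
Op 8: conn=26 S1=25 S2=39 S3=40 blocked=[]
Op 9: conn=26 S1=41 S2=39 S3=40 blocked=[]
Op 10: conn=7 S1=22 S2=39 S3=40 blocked=[]
Op 11: conn=-11 S1=22 S2=21 S3=40 blocked=[1, 2, 3]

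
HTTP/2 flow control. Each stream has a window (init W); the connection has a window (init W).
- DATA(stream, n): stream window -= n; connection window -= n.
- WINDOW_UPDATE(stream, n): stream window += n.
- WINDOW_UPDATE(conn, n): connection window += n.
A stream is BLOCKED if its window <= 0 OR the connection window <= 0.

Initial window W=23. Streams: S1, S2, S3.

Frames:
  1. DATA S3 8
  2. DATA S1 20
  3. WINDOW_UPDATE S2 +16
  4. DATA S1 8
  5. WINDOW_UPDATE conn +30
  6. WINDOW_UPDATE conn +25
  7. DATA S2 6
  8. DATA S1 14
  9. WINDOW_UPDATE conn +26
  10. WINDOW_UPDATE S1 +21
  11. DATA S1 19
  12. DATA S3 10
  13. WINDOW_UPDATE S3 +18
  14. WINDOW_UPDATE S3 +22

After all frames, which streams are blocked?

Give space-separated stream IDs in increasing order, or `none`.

Op 1: conn=15 S1=23 S2=23 S3=15 blocked=[]
Op 2: conn=-5 S1=3 S2=23 S3=15 blocked=[1, 2, 3]
Op 3: conn=-5 S1=3 S2=39 S3=15 blocked=[1, 2, 3]
Op 4: conn=-13 S1=-5 S2=39 S3=15 blocked=[1, 2, 3]
Op 5: conn=17 S1=-5 S2=39 S3=15 blocked=[1]
Op 6: conn=42 S1=-5 S2=39 S3=15 blocked=[1]
Op 7: conn=36 S1=-5 S2=33 S3=15 blocked=[1]
Op 8: conn=22 S1=-19 S2=33 S3=15 blocked=[1]
Op 9: conn=48 S1=-19 S2=33 S3=15 blocked=[1]
Op 10: conn=48 S1=2 S2=33 S3=15 blocked=[]
Op 11: conn=29 S1=-17 S2=33 S3=15 blocked=[1]
Op 12: conn=19 S1=-17 S2=33 S3=5 blocked=[1]
Op 13: conn=19 S1=-17 S2=33 S3=23 blocked=[1]
Op 14: conn=19 S1=-17 S2=33 S3=45 blocked=[1]

Answer: S1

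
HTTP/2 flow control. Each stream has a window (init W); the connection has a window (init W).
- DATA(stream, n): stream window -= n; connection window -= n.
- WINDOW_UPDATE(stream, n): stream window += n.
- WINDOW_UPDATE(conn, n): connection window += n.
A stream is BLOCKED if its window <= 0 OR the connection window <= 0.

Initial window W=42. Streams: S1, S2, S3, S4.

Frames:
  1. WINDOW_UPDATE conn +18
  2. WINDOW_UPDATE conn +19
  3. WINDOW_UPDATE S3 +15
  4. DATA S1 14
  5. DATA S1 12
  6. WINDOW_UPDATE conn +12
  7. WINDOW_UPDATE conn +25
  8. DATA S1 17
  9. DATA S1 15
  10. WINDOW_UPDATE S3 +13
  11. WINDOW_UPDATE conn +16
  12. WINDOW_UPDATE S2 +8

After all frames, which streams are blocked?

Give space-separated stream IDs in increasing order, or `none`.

Answer: S1

Derivation:
Op 1: conn=60 S1=42 S2=42 S3=42 S4=42 blocked=[]
Op 2: conn=79 S1=42 S2=42 S3=42 S4=42 blocked=[]
Op 3: conn=79 S1=42 S2=42 S3=57 S4=42 blocked=[]
Op 4: conn=65 S1=28 S2=42 S3=57 S4=42 blocked=[]
Op 5: conn=53 S1=16 S2=42 S3=57 S4=42 blocked=[]
Op 6: conn=65 S1=16 S2=42 S3=57 S4=42 blocked=[]
Op 7: conn=90 S1=16 S2=42 S3=57 S4=42 blocked=[]
Op 8: conn=73 S1=-1 S2=42 S3=57 S4=42 blocked=[1]
Op 9: conn=58 S1=-16 S2=42 S3=57 S4=42 blocked=[1]
Op 10: conn=58 S1=-16 S2=42 S3=70 S4=42 blocked=[1]
Op 11: conn=74 S1=-16 S2=42 S3=70 S4=42 blocked=[1]
Op 12: conn=74 S1=-16 S2=50 S3=70 S4=42 blocked=[1]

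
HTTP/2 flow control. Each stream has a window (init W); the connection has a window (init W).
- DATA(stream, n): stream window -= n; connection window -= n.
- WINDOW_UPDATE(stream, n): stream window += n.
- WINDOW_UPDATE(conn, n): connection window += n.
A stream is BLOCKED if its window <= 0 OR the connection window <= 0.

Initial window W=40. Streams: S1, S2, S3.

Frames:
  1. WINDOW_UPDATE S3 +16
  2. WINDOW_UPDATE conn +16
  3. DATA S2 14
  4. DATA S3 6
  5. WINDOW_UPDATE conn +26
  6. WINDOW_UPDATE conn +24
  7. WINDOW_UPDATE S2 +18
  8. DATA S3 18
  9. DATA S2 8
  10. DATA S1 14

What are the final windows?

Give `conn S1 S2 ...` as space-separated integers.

Answer: 46 26 36 32

Derivation:
Op 1: conn=40 S1=40 S2=40 S3=56 blocked=[]
Op 2: conn=56 S1=40 S2=40 S3=56 blocked=[]
Op 3: conn=42 S1=40 S2=26 S3=56 blocked=[]
Op 4: conn=36 S1=40 S2=26 S3=50 blocked=[]
Op 5: conn=62 S1=40 S2=26 S3=50 blocked=[]
Op 6: conn=86 S1=40 S2=26 S3=50 blocked=[]
Op 7: conn=86 S1=40 S2=44 S3=50 blocked=[]
Op 8: conn=68 S1=40 S2=44 S3=32 blocked=[]
Op 9: conn=60 S1=40 S2=36 S3=32 blocked=[]
Op 10: conn=46 S1=26 S2=36 S3=32 blocked=[]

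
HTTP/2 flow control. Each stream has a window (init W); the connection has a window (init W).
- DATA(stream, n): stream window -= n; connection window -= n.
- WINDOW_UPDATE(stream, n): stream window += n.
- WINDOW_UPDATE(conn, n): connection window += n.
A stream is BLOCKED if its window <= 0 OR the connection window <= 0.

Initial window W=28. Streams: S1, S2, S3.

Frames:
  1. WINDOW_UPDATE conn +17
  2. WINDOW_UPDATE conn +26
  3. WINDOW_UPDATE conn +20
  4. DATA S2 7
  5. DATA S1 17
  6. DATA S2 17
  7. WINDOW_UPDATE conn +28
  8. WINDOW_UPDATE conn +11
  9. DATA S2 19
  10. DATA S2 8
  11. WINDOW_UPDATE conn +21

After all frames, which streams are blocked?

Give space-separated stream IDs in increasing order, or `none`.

Answer: S2

Derivation:
Op 1: conn=45 S1=28 S2=28 S3=28 blocked=[]
Op 2: conn=71 S1=28 S2=28 S3=28 blocked=[]
Op 3: conn=91 S1=28 S2=28 S3=28 blocked=[]
Op 4: conn=84 S1=28 S2=21 S3=28 blocked=[]
Op 5: conn=67 S1=11 S2=21 S3=28 blocked=[]
Op 6: conn=50 S1=11 S2=4 S3=28 blocked=[]
Op 7: conn=78 S1=11 S2=4 S3=28 blocked=[]
Op 8: conn=89 S1=11 S2=4 S3=28 blocked=[]
Op 9: conn=70 S1=11 S2=-15 S3=28 blocked=[2]
Op 10: conn=62 S1=11 S2=-23 S3=28 blocked=[2]
Op 11: conn=83 S1=11 S2=-23 S3=28 blocked=[2]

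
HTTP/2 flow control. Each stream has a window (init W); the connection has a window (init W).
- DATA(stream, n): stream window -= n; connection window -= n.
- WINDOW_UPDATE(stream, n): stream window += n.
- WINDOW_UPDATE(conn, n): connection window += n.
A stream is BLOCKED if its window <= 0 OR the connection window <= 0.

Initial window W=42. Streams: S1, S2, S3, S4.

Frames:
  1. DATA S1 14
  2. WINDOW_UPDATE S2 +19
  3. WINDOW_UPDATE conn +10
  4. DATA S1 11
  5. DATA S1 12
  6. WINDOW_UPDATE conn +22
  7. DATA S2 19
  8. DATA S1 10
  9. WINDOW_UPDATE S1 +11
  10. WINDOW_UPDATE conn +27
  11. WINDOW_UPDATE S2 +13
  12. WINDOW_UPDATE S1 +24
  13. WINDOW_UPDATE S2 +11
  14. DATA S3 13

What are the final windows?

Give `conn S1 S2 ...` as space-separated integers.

Op 1: conn=28 S1=28 S2=42 S3=42 S4=42 blocked=[]
Op 2: conn=28 S1=28 S2=61 S3=42 S4=42 blocked=[]
Op 3: conn=38 S1=28 S2=61 S3=42 S4=42 blocked=[]
Op 4: conn=27 S1=17 S2=61 S3=42 S4=42 blocked=[]
Op 5: conn=15 S1=5 S2=61 S3=42 S4=42 blocked=[]
Op 6: conn=37 S1=5 S2=61 S3=42 S4=42 blocked=[]
Op 7: conn=18 S1=5 S2=42 S3=42 S4=42 blocked=[]
Op 8: conn=8 S1=-5 S2=42 S3=42 S4=42 blocked=[1]
Op 9: conn=8 S1=6 S2=42 S3=42 S4=42 blocked=[]
Op 10: conn=35 S1=6 S2=42 S3=42 S4=42 blocked=[]
Op 11: conn=35 S1=6 S2=55 S3=42 S4=42 blocked=[]
Op 12: conn=35 S1=30 S2=55 S3=42 S4=42 blocked=[]
Op 13: conn=35 S1=30 S2=66 S3=42 S4=42 blocked=[]
Op 14: conn=22 S1=30 S2=66 S3=29 S4=42 blocked=[]

Answer: 22 30 66 29 42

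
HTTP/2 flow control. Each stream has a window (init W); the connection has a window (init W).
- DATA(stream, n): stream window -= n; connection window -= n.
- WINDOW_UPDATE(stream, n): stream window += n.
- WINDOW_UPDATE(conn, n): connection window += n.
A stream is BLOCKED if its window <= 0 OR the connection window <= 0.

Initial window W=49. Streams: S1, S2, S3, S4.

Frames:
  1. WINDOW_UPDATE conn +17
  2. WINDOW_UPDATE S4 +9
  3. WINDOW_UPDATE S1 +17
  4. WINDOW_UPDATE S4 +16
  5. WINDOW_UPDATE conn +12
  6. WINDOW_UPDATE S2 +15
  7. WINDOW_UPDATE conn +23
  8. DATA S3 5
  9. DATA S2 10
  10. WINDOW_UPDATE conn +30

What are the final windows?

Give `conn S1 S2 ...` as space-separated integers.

Op 1: conn=66 S1=49 S2=49 S3=49 S4=49 blocked=[]
Op 2: conn=66 S1=49 S2=49 S3=49 S4=58 blocked=[]
Op 3: conn=66 S1=66 S2=49 S3=49 S4=58 blocked=[]
Op 4: conn=66 S1=66 S2=49 S3=49 S4=74 blocked=[]
Op 5: conn=78 S1=66 S2=49 S3=49 S4=74 blocked=[]
Op 6: conn=78 S1=66 S2=64 S3=49 S4=74 blocked=[]
Op 7: conn=101 S1=66 S2=64 S3=49 S4=74 blocked=[]
Op 8: conn=96 S1=66 S2=64 S3=44 S4=74 blocked=[]
Op 9: conn=86 S1=66 S2=54 S3=44 S4=74 blocked=[]
Op 10: conn=116 S1=66 S2=54 S3=44 S4=74 blocked=[]

Answer: 116 66 54 44 74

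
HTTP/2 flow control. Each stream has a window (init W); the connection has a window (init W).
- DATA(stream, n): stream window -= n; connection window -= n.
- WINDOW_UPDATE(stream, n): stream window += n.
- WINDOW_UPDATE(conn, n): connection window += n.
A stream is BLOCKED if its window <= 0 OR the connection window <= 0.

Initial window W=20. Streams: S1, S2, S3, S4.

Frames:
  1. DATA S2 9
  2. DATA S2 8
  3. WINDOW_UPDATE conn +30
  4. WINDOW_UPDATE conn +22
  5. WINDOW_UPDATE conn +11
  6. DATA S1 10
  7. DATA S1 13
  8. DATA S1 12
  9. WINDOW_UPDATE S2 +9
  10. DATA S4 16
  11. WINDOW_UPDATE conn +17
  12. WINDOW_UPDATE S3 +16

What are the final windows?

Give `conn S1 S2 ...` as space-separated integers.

Answer: 32 -15 12 36 4

Derivation:
Op 1: conn=11 S1=20 S2=11 S3=20 S4=20 blocked=[]
Op 2: conn=3 S1=20 S2=3 S3=20 S4=20 blocked=[]
Op 3: conn=33 S1=20 S2=3 S3=20 S4=20 blocked=[]
Op 4: conn=55 S1=20 S2=3 S3=20 S4=20 blocked=[]
Op 5: conn=66 S1=20 S2=3 S3=20 S4=20 blocked=[]
Op 6: conn=56 S1=10 S2=3 S3=20 S4=20 blocked=[]
Op 7: conn=43 S1=-3 S2=3 S3=20 S4=20 blocked=[1]
Op 8: conn=31 S1=-15 S2=3 S3=20 S4=20 blocked=[1]
Op 9: conn=31 S1=-15 S2=12 S3=20 S4=20 blocked=[1]
Op 10: conn=15 S1=-15 S2=12 S3=20 S4=4 blocked=[1]
Op 11: conn=32 S1=-15 S2=12 S3=20 S4=4 blocked=[1]
Op 12: conn=32 S1=-15 S2=12 S3=36 S4=4 blocked=[1]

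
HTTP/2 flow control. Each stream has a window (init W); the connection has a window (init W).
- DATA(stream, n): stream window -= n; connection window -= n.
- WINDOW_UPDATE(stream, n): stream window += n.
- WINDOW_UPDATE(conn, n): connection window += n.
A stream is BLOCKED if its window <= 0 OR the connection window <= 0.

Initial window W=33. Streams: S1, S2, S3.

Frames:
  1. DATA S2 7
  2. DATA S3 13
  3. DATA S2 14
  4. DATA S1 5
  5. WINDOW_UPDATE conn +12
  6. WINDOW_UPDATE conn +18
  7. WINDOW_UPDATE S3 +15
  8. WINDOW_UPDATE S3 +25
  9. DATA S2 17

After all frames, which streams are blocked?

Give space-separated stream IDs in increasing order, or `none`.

Op 1: conn=26 S1=33 S2=26 S3=33 blocked=[]
Op 2: conn=13 S1=33 S2=26 S3=20 blocked=[]
Op 3: conn=-1 S1=33 S2=12 S3=20 blocked=[1, 2, 3]
Op 4: conn=-6 S1=28 S2=12 S3=20 blocked=[1, 2, 3]
Op 5: conn=6 S1=28 S2=12 S3=20 blocked=[]
Op 6: conn=24 S1=28 S2=12 S3=20 blocked=[]
Op 7: conn=24 S1=28 S2=12 S3=35 blocked=[]
Op 8: conn=24 S1=28 S2=12 S3=60 blocked=[]
Op 9: conn=7 S1=28 S2=-5 S3=60 blocked=[2]

Answer: S2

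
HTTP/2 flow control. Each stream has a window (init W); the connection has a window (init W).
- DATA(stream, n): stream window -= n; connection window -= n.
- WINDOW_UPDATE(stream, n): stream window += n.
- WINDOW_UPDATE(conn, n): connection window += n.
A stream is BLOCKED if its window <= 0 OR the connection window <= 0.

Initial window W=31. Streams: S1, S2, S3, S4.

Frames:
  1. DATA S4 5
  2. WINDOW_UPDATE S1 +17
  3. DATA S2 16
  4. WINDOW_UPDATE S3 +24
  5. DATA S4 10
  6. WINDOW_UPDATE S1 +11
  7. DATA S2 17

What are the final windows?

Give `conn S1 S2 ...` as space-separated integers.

Answer: -17 59 -2 55 16

Derivation:
Op 1: conn=26 S1=31 S2=31 S3=31 S4=26 blocked=[]
Op 2: conn=26 S1=48 S2=31 S3=31 S4=26 blocked=[]
Op 3: conn=10 S1=48 S2=15 S3=31 S4=26 blocked=[]
Op 4: conn=10 S1=48 S2=15 S3=55 S4=26 blocked=[]
Op 5: conn=0 S1=48 S2=15 S3=55 S4=16 blocked=[1, 2, 3, 4]
Op 6: conn=0 S1=59 S2=15 S3=55 S4=16 blocked=[1, 2, 3, 4]
Op 7: conn=-17 S1=59 S2=-2 S3=55 S4=16 blocked=[1, 2, 3, 4]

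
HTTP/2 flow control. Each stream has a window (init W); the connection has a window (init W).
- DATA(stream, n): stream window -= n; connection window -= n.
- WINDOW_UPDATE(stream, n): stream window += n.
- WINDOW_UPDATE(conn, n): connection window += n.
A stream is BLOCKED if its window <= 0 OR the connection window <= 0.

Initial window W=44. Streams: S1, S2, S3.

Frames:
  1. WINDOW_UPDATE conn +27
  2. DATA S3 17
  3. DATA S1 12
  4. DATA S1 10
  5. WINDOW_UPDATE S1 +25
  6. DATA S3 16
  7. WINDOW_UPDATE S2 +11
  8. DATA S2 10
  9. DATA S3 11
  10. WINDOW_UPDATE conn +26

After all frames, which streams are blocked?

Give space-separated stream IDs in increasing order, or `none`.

Op 1: conn=71 S1=44 S2=44 S3=44 blocked=[]
Op 2: conn=54 S1=44 S2=44 S3=27 blocked=[]
Op 3: conn=42 S1=32 S2=44 S3=27 blocked=[]
Op 4: conn=32 S1=22 S2=44 S3=27 blocked=[]
Op 5: conn=32 S1=47 S2=44 S3=27 blocked=[]
Op 6: conn=16 S1=47 S2=44 S3=11 blocked=[]
Op 7: conn=16 S1=47 S2=55 S3=11 blocked=[]
Op 8: conn=6 S1=47 S2=45 S3=11 blocked=[]
Op 9: conn=-5 S1=47 S2=45 S3=0 blocked=[1, 2, 3]
Op 10: conn=21 S1=47 S2=45 S3=0 blocked=[3]

Answer: S3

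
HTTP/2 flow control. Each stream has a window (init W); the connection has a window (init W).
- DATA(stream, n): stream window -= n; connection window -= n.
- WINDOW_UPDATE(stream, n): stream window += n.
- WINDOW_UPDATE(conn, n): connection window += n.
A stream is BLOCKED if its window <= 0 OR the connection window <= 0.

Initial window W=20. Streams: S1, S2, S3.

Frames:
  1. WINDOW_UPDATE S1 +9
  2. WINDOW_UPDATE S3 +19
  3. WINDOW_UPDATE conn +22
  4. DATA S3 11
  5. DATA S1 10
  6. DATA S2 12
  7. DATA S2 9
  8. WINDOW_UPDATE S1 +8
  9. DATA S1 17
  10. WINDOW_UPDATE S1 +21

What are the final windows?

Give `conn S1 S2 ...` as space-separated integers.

Answer: -17 31 -1 28

Derivation:
Op 1: conn=20 S1=29 S2=20 S3=20 blocked=[]
Op 2: conn=20 S1=29 S2=20 S3=39 blocked=[]
Op 3: conn=42 S1=29 S2=20 S3=39 blocked=[]
Op 4: conn=31 S1=29 S2=20 S3=28 blocked=[]
Op 5: conn=21 S1=19 S2=20 S3=28 blocked=[]
Op 6: conn=9 S1=19 S2=8 S3=28 blocked=[]
Op 7: conn=0 S1=19 S2=-1 S3=28 blocked=[1, 2, 3]
Op 8: conn=0 S1=27 S2=-1 S3=28 blocked=[1, 2, 3]
Op 9: conn=-17 S1=10 S2=-1 S3=28 blocked=[1, 2, 3]
Op 10: conn=-17 S1=31 S2=-1 S3=28 blocked=[1, 2, 3]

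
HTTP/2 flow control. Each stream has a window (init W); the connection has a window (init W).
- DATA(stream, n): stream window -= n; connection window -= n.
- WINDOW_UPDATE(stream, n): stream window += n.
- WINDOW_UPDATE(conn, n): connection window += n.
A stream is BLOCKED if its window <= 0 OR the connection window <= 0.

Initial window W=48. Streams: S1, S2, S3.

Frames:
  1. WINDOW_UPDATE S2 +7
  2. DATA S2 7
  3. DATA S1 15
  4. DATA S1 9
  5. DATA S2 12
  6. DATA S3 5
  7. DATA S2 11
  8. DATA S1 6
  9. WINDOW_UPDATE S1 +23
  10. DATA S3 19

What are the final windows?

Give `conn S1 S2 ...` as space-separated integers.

Op 1: conn=48 S1=48 S2=55 S3=48 blocked=[]
Op 2: conn=41 S1=48 S2=48 S3=48 blocked=[]
Op 3: conn=26 S1=33 S2=48 S3=48 blocked=[]
Op 4: conn=17 S1=24 S2=48 S3=48 blocked=[]
Op 5: conn=5 S1=24 S2=36 S3=48 blocked=[]
Op 6: conn=0 S1=24 S2=36 S3=43 blocked=[1, 2, 3]
Op 7: conn=-11 S1=24 S2=25 S3=43 blocked=[1, 2, 3]
Op 8: conn=-17 S1=18 S2=25 S3=43 blocked=[1, 2, 3]
Op 9: conn=-17 S1=41 S2=25 S3=43 blocked=[1, 2, 3]
Op 10: conn=-36 S1=41 S2=25 S3=24 blocked=[1, 2, 3]

Answer: -36 41 25 24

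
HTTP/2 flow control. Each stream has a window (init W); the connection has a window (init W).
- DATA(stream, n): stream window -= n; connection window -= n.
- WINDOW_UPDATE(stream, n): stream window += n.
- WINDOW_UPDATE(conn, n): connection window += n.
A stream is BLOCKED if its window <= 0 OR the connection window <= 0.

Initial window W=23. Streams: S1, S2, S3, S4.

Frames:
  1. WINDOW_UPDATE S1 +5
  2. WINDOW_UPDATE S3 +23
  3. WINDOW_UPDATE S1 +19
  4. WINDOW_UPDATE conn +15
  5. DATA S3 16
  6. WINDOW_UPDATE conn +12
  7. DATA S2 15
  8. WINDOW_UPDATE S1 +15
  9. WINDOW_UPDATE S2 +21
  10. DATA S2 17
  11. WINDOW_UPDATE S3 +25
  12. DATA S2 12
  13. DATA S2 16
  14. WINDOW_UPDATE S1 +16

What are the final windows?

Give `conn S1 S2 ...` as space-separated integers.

Answer: -26 78 -16 55 23

Derivation:
Op 1: conn=23 S1=28 S2=23 S3=23 S4=23 blocked=[]
Op 2: conn=23 S1=28 S2=23 S3=46 S4=23 blocked=[]
Op 3: conn=23 S1=47 S2=23 S3=46 S4=23 blocked=[]
Op 4: conn=38 S1=47 S2=23 S3=46 S4=23 blocked=[]
Op 5: conn=22 S1=47 S2=23 S3=30 S4=23 blocked=[]
Op 6: conn=34 S1=47 S2=23 S3=30 S4=23 blocked=[]
Op 7: conn=19 S1=47 S2=8 S3=30 S4=23 blocked=[]
Op 8: conn=19 S1=62 S2=8 S3=30 S4=23 blocked=[]
Op 9: conn=19 S1=62 S2=29 S3=30 S4=23 blocked=[]
Op 10: conn=2 S1=62 S2=12 S3=30 S4=23 blocked=[]
Op 11: conn=2 S1=62 S2=12 S3=55 S4=23 blocked=[]
Op 12: conn=-10 S1=62 S2=0 S3=55 S4=23 blocked=[1, 2, 3, 4]
Op 13: conn=-26 S1=62 S2=-16 S3=55 S4=23 blocked=[1, 2, 3, 4]
Op 14: conn=-26 S1=78 S2=-16 S3=55 S4=23 blocked=[1, 2, 3, 4]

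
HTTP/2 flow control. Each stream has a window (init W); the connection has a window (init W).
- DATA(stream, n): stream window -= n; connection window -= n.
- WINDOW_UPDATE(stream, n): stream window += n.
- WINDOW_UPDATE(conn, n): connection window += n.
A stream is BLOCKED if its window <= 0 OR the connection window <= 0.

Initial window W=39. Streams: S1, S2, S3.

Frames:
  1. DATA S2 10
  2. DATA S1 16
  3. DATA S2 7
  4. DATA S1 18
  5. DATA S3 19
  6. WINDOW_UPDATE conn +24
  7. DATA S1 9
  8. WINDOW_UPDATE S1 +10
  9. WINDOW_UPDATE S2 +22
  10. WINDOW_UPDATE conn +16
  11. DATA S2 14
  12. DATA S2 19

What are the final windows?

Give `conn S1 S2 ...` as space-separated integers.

Op 1: conn=29 S1=39 S2=29 S3=39 blocked=[]
Op 2: conn=13 S1=23 S2=29 S3=39 blocked=[]
Op 3: conn=6 S1=23 S2=22 S3=39 blocked=[]
Op 4: conn=-12 S1=5 S2=22 S3=39 blocked=[1, 2, 3]
Op 5: conn=-31 S1=5 S2=22 S3=20 blocked=[1, 2, 3]
Op 6: conn=-7 S1=5 S2=22 S3=20 blocked=[1, 2, 3]
Op 7: conn=-16 S1=-4 S2=22 S3=20 blocked=[1, 2, 3]
Op 8: conn=-16 S1=6 S2=22 S3=20 blocked=[1, 2, 3]
Op 9: conn=-16 S1=6 S2=44 S3=20 blocked=[1, 2, 3]
Op 10: conn=0 S1=6 S2=44 S3=20 blocked=[1, 2, 3]
Op 11: conn=-14 S1=6 S2=30 S3=20 blocked=[1, 2, 3]
Op 12: conn=-33 S1=6 S2=11 S3=20 blocked=[1, 2, 3]

Answer: -33 6 11 20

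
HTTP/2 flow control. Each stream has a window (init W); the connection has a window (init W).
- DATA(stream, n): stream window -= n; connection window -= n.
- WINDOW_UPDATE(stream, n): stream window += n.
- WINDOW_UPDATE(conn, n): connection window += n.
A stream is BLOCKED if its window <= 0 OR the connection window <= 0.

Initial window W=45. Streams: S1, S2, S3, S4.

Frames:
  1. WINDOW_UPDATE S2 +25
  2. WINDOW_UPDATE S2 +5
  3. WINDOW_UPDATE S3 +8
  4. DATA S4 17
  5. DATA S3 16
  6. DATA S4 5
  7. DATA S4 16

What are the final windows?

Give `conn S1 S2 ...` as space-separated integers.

Op 1: conn=45 S1=45 S2=70 S3=45 S4=45 blocked=[]
Op 2: conn=45 S1=45 S2=75 S3=45 S4=45 blocked=[]
Op 3: conn=45 S1=45 S2=75 S3=53 S4=45 blocked=[]
Op 4: conn=28 S1=45 S2=75 S3=53 S4=28 blocked=[]
Op 5: conn=12 S1=45 S2=75 S3=37 S4=28 blocked=[]
Op 6: conn=7 S1=45 S2=75 S3=37 S4=23 blocked=[]
Op 7: conn=-9 S1=45 S2=75 S3=37 S4=7 blocked=[1, 2, 3, 4]

Answer: -9 45 75 37 7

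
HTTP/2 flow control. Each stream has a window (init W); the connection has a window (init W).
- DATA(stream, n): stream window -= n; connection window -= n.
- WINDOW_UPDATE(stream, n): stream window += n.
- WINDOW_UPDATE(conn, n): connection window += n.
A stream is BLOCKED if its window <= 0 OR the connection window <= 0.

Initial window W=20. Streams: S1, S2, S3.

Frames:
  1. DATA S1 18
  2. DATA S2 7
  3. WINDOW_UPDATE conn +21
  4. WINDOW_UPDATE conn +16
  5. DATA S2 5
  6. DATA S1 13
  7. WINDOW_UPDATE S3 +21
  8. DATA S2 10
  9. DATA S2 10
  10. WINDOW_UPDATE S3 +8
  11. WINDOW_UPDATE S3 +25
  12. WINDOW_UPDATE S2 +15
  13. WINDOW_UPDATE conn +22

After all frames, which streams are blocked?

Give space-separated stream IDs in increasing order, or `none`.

Answer: S1

Derivation:
Op 1: conn=2 S1=2 S2=20 S3=20 blocked=[]
Op 2: conn=-5 S1=2 S2=13 S3=20 blocked=[1, 2, 3]
Op 3: conn=16 S1=2 S2=13 S3=20 blocked=[]
Op 4: conn=32 S1=2 S2=13 S3=20 blocked=[]
Op 5: conn=27 S1=2 S2=8 S3=20 blocked=[]
Op 6: conn=14 S1=-11 S2=8 S3=20 blocked=[1]
Op 7: conn=14 S1=-11 S2=8 S3=41 blocked=[1]
Op 8: conn=4 S1=-11 S2=-2 S3=41 blocked=[1, 2]
Op 9: conn=-6 S1=-11 S2=-12 S3=41 blocked=[1, 2, 3]
Op 10: conn=-6 S1=-11 S2=-12 S3=49 blocked=[1, 2, 3]
Op 11: conn=-6 S1=-11 S2=-12 S3=74 blocked=[1, 2, 3]
Op 12: conn=-6 S1=-11 S2=3 S3=74 blocked=[1, 2, 3]
Op 13: conn=16 S1=-11 S2=3 S3=74 blocked=[1]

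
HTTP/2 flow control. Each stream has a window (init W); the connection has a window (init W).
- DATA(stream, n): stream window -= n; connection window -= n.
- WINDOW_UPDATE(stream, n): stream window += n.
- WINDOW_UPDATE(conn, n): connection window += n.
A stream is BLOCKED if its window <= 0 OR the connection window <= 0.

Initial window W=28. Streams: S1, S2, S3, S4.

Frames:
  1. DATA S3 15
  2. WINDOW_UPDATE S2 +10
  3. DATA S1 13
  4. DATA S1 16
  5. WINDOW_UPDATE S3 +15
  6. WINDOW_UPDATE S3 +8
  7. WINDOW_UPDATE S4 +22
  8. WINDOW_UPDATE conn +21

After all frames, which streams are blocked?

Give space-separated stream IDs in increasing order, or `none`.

Answer: S1

Derivation:
Op 1: conn=13 S1=28 S2=28 S3=13 S4=28 blocked=[]
Op 2: conn=13 S1=28 S2=38 S3=13 S4=28 blocked=[]
Op 3: conn=0 S1=15 S2=38 S3=13 S4=28 blocked=[1, 2, 3, 4]
Op 4: conn=-16 S1=-1 S2=38 S3=13 S4=28 blocked=[1, 2, 3, 4]
Op 5: conn=-16 S1=-1 S2=38 S3=28 S4=28 blocked=[1, 2, 3, 4]
Op 6: conn=-16 S1=-1 S2=38 S3=36 S4=28 blocked=[1, 2, 3, 4]
Op 7: conn=-16 S1=-1 S2=38 S3=36 S4=50 blocked=[1, 2, 3, 4]
Op 8: conn=5 S1=-1 S2=38 S3=36 S4=50 blocked=[1]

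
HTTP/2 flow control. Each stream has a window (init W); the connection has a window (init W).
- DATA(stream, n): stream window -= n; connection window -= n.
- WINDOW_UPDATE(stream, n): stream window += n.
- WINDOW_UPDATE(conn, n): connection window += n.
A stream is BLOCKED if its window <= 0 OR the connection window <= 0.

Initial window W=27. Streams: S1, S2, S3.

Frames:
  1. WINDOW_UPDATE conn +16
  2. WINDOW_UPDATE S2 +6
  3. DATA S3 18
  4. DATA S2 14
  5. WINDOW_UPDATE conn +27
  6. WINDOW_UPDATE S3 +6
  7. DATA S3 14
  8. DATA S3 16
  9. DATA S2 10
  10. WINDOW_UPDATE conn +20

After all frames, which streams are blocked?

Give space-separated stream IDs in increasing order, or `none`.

Op 1: conn=43 S1=27 S2=27 S3=27 blocked=[]
Op 2: conn=43 S1=27 S2=33 S3=27 blocked=[]
Op 3: conn=25 S1=27 S2=33 S3=9 blocked=[]
Op 4: conn=11 S1=27 S2=19 S3=9 blocked=[]
Op 5: conn=38 S1=27 S2=19 S3=9 blocked=[]
Op 6: conn=38 S1=27 S2=19 S3=15 blocked=[]
Op 7: conn=24 S1=27 S2=19 S3=1 blocked=[]
Op 8: conn=8 S1=27 S2=19 S3=-15 blocked=[3]
Op 9: conn=-2 S1=27 S2=9 S3=-15 blocked=[1, 2, 3]
Op 10: conn=18 S1=27 S2=9 S3=-15 blocked=[3]

Answer: S3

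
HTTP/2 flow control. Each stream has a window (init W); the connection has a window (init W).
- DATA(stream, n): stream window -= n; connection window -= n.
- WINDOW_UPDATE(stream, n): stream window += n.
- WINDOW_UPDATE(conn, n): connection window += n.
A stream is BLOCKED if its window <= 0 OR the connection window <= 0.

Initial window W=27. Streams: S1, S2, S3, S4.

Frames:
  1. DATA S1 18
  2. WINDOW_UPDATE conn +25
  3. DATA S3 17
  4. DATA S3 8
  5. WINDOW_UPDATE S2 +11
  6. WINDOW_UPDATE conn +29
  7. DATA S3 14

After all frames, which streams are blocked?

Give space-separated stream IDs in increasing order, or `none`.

Op 1: conn=9 S1=9 S2=27 S3=27 S4=27 blocked=[]
Op 2: conn=34 S1=9 S2=27 S3=27 S4=27 blocked=[]
Op 3: conn=17 S1=9 S2=27 S3=10 S4=27 blocked=[]
Op 4: conn=9 S1=9 S2=27 S3=2 S4=27 blocked=[]
Op 5: conn=9 S1=9 S2=38 S3=2 S4=27 blocked=[]
Op 6: conn=38 S1=9 S2=38 S3=2 S4=27 blocked=[]
Op 7: conn=24 S1=9 S2=38 S3=-12 S4=27 blocked=[3]

Answer: S3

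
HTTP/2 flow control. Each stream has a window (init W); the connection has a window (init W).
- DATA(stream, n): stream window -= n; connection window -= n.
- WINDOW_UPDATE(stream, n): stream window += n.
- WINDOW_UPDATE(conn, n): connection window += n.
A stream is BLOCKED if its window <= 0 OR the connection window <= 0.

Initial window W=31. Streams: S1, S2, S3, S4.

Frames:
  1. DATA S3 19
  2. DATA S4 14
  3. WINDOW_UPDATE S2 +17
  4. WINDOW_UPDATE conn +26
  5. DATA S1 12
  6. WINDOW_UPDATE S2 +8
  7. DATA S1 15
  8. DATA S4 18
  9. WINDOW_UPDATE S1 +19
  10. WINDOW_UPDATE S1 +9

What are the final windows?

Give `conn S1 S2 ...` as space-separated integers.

Op 1: conn=12 S1=31 S2=31 S3=12 S4=31 blocked=[]
Op 2: conn=-2 S1=31 S2=31 S3=12 S4=17 blocked=[1, 2, 3, 4]
Op 3: conn=-2 S1=31 S2=48 S3=12 S4=17 blocked=[1, 2, 3, 4]
Op 4: conn=24 S1=31 S2=48 S3=12 S4=17 blocked=[]
Op 5: conn=12 S1=19 S2=48 S3=12 S4=17 blocked=[]
Op 6: conn=12 S1=19 S2=56 S3=12 S4=17 blocked=[]
Op 7: conn=-3 S1=4 S2=56 S3=12 S4=17 blocked=[1, 2, 3, 4]
Op 8: conn=-21 S1=4 S2=56 S3=12 S4=-1 blocked=[1, 2, 3, 4]
Op 9: conn=-21 S1=23 S2=56 S3=12 S4=-1 blocked=[1, 2, 3, 4]
Op 10: conn=-21 S1=32 S2=56 S3=12 S4=-1 blocked=[1, 2, 3, 4]

Answer: -21 32 56 12 -1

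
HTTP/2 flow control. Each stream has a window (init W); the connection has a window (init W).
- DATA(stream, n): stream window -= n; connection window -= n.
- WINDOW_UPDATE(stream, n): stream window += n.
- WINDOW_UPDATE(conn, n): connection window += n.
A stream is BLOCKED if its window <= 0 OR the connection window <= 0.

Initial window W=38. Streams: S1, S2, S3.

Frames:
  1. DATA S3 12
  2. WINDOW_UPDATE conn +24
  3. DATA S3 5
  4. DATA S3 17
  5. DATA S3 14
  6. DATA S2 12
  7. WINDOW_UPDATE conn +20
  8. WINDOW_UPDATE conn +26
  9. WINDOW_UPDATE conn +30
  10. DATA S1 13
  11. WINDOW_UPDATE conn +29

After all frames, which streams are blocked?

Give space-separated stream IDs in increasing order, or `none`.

Op 1: conn=26 S1=38 S2=38 S3=26 blocked=[]
Op 2: conn=50 S1=38 S2=38 S3=26 blocked=[]
Op 3: conn=45 S1=38 S2=38 S3=21 blocked=[]
Op 4: conn=28 S1=38 S2=38 S3=4 blocked=[]
Op 5: conn=14 S1=38 S2=38 S3=-10 blocked=[3]
Op 6: conn=2 S1=38 S2=26 S3=-10 blocked=[3]
Op 7: conn=22 S1=38 S2=26 S3=-10 blocked=[3]
Op 8: conn=48 S1=38 S2=26 S3=-10 blocked=[3]
Op 9: conn=78 S1=38 S2=26 S3=-10 blocked=[3]
Op 10: conn=65 S1=25 S2=26 S3=-10 blocked=[3]
Op 11: conn=94 S1=25 S2=26 S3=-10 blocked=[3]

Answer: S3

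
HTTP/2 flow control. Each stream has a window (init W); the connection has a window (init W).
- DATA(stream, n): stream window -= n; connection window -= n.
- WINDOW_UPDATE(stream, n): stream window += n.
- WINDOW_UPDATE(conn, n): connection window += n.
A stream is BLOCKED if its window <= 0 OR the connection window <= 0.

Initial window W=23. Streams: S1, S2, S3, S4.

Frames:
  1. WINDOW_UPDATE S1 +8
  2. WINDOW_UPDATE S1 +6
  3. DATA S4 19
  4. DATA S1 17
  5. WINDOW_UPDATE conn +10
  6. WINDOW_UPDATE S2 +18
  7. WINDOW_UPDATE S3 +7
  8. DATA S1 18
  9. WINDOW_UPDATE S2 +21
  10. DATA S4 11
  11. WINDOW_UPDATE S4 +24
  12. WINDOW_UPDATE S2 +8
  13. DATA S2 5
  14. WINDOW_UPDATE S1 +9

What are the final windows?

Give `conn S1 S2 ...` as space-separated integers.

Answer: -37 11 65 30 17

Derivation:
Op 1: conn=23 S1=31 S2=23 S3=23 S4=23 blocked=[]
Op 2: conn=23 S1=37 S2=23 S3=23 S4=23 blocked=[]
Op 3: conn=4 S1=37 S2=23 S3=23 S4=4 blocked=[]
Op 4: conn=-13 S1=20 S2=23 S3=23 S4=4 blocked=[1, 2, 3, 4]
Op 5: conn=-3 S1=20 S2=23 S3=23 S4=4 blocked=[1, 2, 3, 4]
Op 6: conn=-3 S1=20 S2=41 S3=23 S4=4 blocked=[1, 2, 3, 4]
Op 7: conn=-3 S1=20 S2=41 S3=30 S4=4 blocked=[1, 2, 3, 4]
Op 8: conn=-21 S1=2 S2=41 S3=30 S4=4 blocked=[1, 2, 3, 4]
Op 9: conn=-21 S1=2 S2=62 S3=30 S4=4 blocked=[1, 2, 3, 4]
Op 10: conn=-32 S1=2 S2=62 S3=30 S4=-7 blocked=[1, 2, 3, 4]
Op 11: conn=-32 S1=2 S2=62 S3=30 S4=17 blocked=[1, 2, 3, 4]
Op 12: conn=-32 S1=2 S2=70 S3=30 S4=17 blocked=[1, 2, 3, 4]
Op 13: conn=-37 S1=2 S2=65 S3=30 S4=17 blocked=[1, 2, 3, 4]
Op 14: conn=-37 S1=11 S2=65 S3=30 S4=17 blocked=[1, 2, 3, 4]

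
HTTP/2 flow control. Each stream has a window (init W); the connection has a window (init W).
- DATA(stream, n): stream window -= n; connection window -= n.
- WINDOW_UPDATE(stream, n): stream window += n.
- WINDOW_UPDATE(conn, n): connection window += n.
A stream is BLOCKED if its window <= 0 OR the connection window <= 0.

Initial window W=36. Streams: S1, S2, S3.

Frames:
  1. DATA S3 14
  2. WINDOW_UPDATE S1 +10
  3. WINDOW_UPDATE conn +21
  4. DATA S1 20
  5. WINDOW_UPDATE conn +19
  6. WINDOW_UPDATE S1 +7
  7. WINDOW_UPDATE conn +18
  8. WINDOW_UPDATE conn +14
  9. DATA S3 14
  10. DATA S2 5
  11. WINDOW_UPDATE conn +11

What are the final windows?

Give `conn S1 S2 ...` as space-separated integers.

Answer: 66 33 31 8

Derivation:
Op 1: conn=22 S1=36 S2=36 S3=22 blocked=[]
Op 2: conn=22 S1=46 S2=36 S3=22 blocked=[]
Op 3: conn=43 S1=46 S2=36 S3=22 blocked=[]
Op 4: conn=23 S1=26 S2=36 S3=22 blocked=[]
Op 5: conn=42 S1=26 S2=36 S3=22 blocked=[]
Op 6: conn=42 S1=33 S2=36 S3=22 blocked=[]
Op 7: conn=60 S1=33 S2=36 S3=22 blocked=[]
Op 8: conn=74 S1=33 S2=36 S3=22 blocked=[]
Op 9: conn=60 S1=33 S2=36 S3=8 blocked=[]
Op 10: conn=55 S1=33 S2=31 S3=8 blocked=[]
Op 11: conn=66 S1=33 S2=31 S3=8 blocked=[]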